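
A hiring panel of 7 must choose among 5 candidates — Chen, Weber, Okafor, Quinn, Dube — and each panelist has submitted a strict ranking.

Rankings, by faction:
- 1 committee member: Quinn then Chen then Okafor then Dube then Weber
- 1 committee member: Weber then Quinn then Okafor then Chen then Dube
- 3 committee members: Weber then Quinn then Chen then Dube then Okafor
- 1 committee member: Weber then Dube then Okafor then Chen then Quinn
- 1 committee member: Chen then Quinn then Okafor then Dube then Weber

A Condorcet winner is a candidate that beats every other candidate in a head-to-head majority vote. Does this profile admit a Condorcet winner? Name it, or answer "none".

Weber

Check each pair by majority over 7 ballots:
Chen vs Weber: Weber wins 5–2.
Chen vs Okafor: Chen, 5–2.
Chen–Quinn: Quinn 5–2.
Chen–Dube: Chen 6–1.
Weber–Okafor: Weber 5–2.
Weber vs Quinn: Weber wins 5–2.
Weber–Dube: Weber 5–2.
Okafor vs Quinn: Quinn, 6–1.
Okafor vs Dube: Dube wins 4–3.
Quinn vs Dube: Quinn wins 6–1.
Only Weber has no losses; Weber is the Condorcet winner.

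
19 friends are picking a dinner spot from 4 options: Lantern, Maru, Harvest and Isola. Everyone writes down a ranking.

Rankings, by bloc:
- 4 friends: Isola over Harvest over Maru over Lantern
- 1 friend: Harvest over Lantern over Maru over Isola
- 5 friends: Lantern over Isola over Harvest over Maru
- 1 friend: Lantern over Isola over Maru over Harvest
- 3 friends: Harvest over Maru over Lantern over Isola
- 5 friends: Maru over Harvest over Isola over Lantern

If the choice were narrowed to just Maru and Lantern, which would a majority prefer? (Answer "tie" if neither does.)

Ballots ranking Maru above Lantern: 4 + 3 + 5 = 12.
Ballots ranking Lantern above Maru: 19 − 12 = 7.
Maru wins the head-to-head 12–7.

Maru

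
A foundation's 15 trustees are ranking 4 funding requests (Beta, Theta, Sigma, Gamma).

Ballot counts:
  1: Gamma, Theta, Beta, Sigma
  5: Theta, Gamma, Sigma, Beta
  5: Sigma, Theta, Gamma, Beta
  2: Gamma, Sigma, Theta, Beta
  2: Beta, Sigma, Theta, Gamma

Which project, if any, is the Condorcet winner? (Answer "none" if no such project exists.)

Pairwise majorities:
Beta–Theta: Theta 13–2.
Beta–Sigma: Sigma 12–3.
Beta vs Gamma: Gamma wins 13–2.
Theta–Sigma: Sigma 9–6.
Theta–Gamma: Theta 12–3.
Sigma vs Gamma: Sigma preferred on 5+2 = 7 ballots; Gamma wins 8–7.
Every project loses at least once (Beta loses to Theta; Theta loses to Sigma; Sigma loses to Gamma; Gamma loses to Theta). The majority relation contains the cycle Theta → Gamma → Sigma → Theta, so there is no Condorcet winner.

none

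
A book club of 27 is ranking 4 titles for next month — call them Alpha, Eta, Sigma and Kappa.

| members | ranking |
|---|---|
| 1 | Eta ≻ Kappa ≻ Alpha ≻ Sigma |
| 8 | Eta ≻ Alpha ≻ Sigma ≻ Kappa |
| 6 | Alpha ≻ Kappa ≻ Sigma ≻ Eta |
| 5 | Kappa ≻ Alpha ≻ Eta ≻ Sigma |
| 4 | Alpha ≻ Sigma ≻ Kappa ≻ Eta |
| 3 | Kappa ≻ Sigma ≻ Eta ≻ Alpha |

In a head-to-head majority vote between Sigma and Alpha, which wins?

Alpha

Ballots ranking Sigma above Alpha: 3.
Ballots ranking Alpha above Sigma: 27 − 3 = 24.
Alpha wins the head-to-head 24–3.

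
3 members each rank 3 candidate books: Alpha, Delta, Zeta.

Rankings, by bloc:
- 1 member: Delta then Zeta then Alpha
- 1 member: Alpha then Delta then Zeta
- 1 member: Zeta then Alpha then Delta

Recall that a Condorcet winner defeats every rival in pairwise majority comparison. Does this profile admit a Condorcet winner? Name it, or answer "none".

none

Head-to-head results (3 members):
Alpha–Delta: Alpha 2–1.
Alpha–Zeta: Zeta 2–1.
Delta vs Zeta: 2 to 1, Delta.
No book is unbeaten: Alpha loses to Zeta; Delta loses to Alpha; Zeta loses to Delta. In particular Alpha beats Delta beats Zeta beats Alpha is a majority cycle — no Condorcet winner exists.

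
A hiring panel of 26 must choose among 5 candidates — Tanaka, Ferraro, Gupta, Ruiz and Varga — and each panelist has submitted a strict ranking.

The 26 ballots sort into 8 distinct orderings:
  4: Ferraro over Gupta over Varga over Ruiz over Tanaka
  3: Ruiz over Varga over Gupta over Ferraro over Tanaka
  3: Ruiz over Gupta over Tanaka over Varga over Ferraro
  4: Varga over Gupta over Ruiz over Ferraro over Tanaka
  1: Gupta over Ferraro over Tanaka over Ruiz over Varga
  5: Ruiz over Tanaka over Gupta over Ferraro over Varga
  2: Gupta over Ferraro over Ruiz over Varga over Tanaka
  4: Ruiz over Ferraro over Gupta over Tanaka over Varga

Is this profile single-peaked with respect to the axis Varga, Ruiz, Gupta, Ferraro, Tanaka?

no

Axis positions: Varga=1, Ruiz=2, Gupta=3, Ferraro=4, Tanaka=5.
Bloc 1: ranking walks positions 4-3-1-2-5; Varga is ranked above Ruiz even though Ruiz lies between Varga and the peak Ferraro on the axis — preferences dip and rise again. Not single-peaked.
Bloc 2 (peak Ruiz at position 2): ranking walks positions 2-1-3-4-5, expanding outward from the peak — single-peaked.
Bloc 3: ranking walks positions 2-3-5-1-4; Tanaka is ranked above Ferraro even though Ferraro lies between Tanaka and the peak Ruiz on the axis — preferences dip and rise again. Not single-peaked.
Bloc 4: ranking walks positions 1-3-2-4-5; Gupta is ranked above Ruiz even though Ruiz lies between Gupta and the peak Varga on the axis — preferences dip and rise again. Not single-peaked.
Bloc 5 (peak Gupta at position 3): ranking walks positions 3-4-5-2-1, expanding outward from the peak — single-peaked.
Bloc 6: ranking walks positions 2-5-3-4-1; Tanaka is ranked above Gupta even though Gupta lies between Tanaka and the peak Ruiz on the axis — preferences dip and rise again. Not single-peaked.
Bloc 7 (peak Gupta at position 3): ranking walks positions 3-4-2-1-5, expanding outward from the peak — single-peaked.
Bloc 8: ranking walks positions 2-4-3-5-1; Ferraro is ranked above Gupta even though Gupta lies between Ferraro and the peak Ruiz on the axis — preferences dip and rise again. Not single-peaked.
Bloc 1 violates single-peakedness, so the profile is not single-peaked on this axis.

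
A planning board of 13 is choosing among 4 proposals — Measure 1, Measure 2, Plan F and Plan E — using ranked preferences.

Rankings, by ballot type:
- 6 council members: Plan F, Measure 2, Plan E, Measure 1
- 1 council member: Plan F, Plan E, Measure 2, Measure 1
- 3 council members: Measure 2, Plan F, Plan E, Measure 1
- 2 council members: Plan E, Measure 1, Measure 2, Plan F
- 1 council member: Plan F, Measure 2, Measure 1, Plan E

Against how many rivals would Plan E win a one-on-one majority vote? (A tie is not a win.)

1

Plan E against each rival (13 council members):
Plan E vs Measure 1: Plan E wins 12–1.
Plan E vs Measure 2: Measure 2, 10–3.
Plan E vs Plan F: Plan E preferred on 2 ballots; Plan F wins 11–2.
Plan E beats Measure 1; loses to Measure 2, Plan F — 1 pairwise win.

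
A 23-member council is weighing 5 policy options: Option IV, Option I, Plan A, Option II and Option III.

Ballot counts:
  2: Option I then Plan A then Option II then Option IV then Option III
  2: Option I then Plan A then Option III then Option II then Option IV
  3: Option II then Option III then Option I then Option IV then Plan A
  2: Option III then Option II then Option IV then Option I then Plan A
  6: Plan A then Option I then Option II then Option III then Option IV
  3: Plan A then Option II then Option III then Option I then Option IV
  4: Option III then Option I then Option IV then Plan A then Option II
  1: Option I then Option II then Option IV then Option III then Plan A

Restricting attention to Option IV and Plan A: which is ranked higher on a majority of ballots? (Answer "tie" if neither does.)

Ballots ranking Option IV above Plan A: 3 + 2 + 4 + 1 = 10.
Ballots ranking Plan A above Option IV: 23 − 10 = 13.
Plan A wins the head-to-head 13–10.

Plan A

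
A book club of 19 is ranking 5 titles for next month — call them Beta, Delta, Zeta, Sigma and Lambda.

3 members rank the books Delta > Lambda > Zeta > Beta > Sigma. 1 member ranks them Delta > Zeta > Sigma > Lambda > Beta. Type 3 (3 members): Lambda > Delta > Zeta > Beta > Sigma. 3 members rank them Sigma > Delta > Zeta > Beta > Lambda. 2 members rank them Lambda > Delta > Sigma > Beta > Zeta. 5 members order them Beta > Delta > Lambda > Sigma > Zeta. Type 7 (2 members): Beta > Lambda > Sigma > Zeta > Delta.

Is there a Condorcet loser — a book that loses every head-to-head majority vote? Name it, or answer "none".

none

Head-to-head results (19 members):
Beta vs Delta: 7 to 12, Delta.
Beta vs Zeta: Beta preferred on 2+5+2 = 9 ballots; Zeta wins 10–9.
Beta–Sigma: Beta 13–6.
Beta vs Lambda: Beta wins 10–9.
Delta–Zeta: Delta 17–2.
Delta vs Sigma: Delta preferred on 3+1+3+2+5 = 14 ballots; Delta wins 14–5.
Delta vs Lambda: Delta, 12–7.
Zeta vs Sigma: Sigma, 12–7.
Zeta–Lambda: Lambda 15–4.
Sigma–Lambda: Lambda 15–4.
Every book wins at least one matchup (Beta beats Sigma; Delta beats Beta; Zeta beats Beta; Sigma beats Zeta; Lambda beats Zeta), so there is no Condorcet loser.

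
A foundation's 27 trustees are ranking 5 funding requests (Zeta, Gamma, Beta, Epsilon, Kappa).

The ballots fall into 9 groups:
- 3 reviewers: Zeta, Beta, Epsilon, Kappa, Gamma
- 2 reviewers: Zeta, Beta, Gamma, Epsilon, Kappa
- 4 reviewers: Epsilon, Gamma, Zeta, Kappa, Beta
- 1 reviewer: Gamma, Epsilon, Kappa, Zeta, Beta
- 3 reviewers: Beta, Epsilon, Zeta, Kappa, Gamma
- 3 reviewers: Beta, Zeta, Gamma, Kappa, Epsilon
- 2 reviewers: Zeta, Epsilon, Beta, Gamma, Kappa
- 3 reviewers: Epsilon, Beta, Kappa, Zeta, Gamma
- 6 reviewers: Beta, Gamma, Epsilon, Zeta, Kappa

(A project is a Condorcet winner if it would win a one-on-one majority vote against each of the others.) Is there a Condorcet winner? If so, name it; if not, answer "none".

Check each pair by majority over 27 ballots:
Zeta vs Gamma: Zeta preferred on 3+2+3+3+2+3 = 16 ballots; Zeta wins 16–11.
Zeta vs Beta: Zeta is ranked higher on 3+2+4+1+2 = 12 ballots, Beta on 15. Beta wins 15–12.
Zeta vs Epsilon: Zeta preferred on 3+2+3+2 = 10 ballots; Epsilon wins 17–10.
Zeta vs Kappa: Zeta is ranked higher on 23 ballots, Kappa on 4. Zeta wins 23–4.
Gamma vs Beta: Gamma is ranked higher on 4+1 = 5 ballots, Beta on 22. Beta wins 22–5.
Gamma vs Epsilon: Gamma is ranked higher on 2+1+3+6 = 12 ballots, Epsilon on 15. Epsilon wins 15–12.
Gamma vs Kappa: 18 to 9, Gamma.
Beta vs Epsilon: 3+2+3+3+6 = 17 for Beta, 10 for Epsilon — Beta by 17–10.
Beta vs Kappa: 22 to 5, Beta.
Epsilon vs Kappa: Epsilon is ranked higher on 24 ballots, Kappa on 3. Epsilon wins 24–3.
Only Beta has no losses; Beta is the Condorcet winner.

Beta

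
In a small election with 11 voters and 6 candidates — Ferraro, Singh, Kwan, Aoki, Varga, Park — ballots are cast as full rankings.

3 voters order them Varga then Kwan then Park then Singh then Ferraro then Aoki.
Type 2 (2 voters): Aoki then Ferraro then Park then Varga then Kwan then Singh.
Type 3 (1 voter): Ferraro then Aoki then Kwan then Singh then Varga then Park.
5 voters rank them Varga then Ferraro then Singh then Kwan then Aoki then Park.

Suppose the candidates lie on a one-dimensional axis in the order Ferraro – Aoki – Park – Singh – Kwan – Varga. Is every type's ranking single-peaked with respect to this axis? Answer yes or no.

no

Axis positions: Ferraro=1, Aoki=2, Park=3, Singh=4, Kwan=5, Varga=6.
Type 1: ranking walks positions 6-5-3-4-1-2; Park is ranked above Singh even though Singh lies between Park and the peak Varga on the axis — preferences dip and rise again. Not single-peaked.
Type 2: ranking walks positions 2-1-3-6-5-4; Varga is ranked above Singh even though Singh lies between Varga and the peak Aoki on the axis — preferences dip and rise again. Not single-peaked.
Type 3: ranking walks positions 1-2-5-4-6-3; Kwan is ranked above Park even though Park lies between Kwan and the peak Ferraro on the axis — preferences dip and rise again. Not single-peaked.
Type 4: ranking walks positions 6-1-4-5-2-3; Ferraro is ranked above Kwan even though Kwan lies between Ferraro and the peak Varga on the axis — preferences dip and rise again. Not single-peaked.
Type 1 violates single-peakedness, so the profile is not single-peaked on this axis.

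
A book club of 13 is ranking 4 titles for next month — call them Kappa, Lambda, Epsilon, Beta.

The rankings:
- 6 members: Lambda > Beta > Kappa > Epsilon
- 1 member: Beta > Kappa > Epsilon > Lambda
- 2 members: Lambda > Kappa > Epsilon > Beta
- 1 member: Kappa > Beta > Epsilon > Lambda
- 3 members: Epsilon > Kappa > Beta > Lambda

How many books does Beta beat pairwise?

2

Beta against each rival (13 members):
Beta vs Kappa: Beta, 7–6.
Beta vs Lambda: 5 to 8, Lambda.
Beta vs Epsilon: Beta wins 8–5.
Beta beats Kappa, Epsilon; loses to Lambda — 2 pairwise wins.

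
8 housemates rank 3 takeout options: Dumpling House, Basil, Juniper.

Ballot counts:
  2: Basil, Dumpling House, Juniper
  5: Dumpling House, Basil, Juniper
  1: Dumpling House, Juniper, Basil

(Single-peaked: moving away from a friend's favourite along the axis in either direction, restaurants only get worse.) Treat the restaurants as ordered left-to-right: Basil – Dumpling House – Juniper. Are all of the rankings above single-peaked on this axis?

yes

Axis positions: Basil=1, Dumpling House=2, Juniper=3.
Ballot type 1 (peak Basil at position 1): ranking walks positions 1-2-3, expanding outward from the peak — single-peaked.
Ballot type 2 (peak Dumpling House at position 2): ranking walks positions 2-1-3, expanding outward from the peak — single-peaked.
Ballot type 3 (peak Dumpling House at position 2): ranking walks positions 2-3-1, expanding outward from the peak — single-peaked.
Every ranking is single-peaked on this axis.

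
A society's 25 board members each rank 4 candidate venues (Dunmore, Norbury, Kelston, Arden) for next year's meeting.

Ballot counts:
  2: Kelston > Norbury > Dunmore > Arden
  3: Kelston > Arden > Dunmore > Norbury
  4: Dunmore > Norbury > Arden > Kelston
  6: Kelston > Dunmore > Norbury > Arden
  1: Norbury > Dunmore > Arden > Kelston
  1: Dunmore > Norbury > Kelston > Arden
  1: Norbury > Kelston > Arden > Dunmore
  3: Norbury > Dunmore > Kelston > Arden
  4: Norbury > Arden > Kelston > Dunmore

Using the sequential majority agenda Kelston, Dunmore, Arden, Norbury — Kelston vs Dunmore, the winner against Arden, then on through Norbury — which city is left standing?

Round 1: Kelston vs Dunmore — 16–9, Kelston advances.
Round 2: Kelston vs Arden — 16–9, Kelston advances.
Round 3: Kelston vs Norbury — 11–14, Norbury advances.
Norbury survives the agenda.

Norbury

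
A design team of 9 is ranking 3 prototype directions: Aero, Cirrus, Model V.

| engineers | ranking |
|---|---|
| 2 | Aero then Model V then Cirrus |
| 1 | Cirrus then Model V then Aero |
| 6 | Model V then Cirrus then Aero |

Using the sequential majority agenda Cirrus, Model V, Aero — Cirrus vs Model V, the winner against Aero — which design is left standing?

Model V

Round 1: Cirrus vs Model V — 1–8, Model V advances.
Round 2: Model V vs Aero — 7–2, Model V advances.
Model V survives the agenda.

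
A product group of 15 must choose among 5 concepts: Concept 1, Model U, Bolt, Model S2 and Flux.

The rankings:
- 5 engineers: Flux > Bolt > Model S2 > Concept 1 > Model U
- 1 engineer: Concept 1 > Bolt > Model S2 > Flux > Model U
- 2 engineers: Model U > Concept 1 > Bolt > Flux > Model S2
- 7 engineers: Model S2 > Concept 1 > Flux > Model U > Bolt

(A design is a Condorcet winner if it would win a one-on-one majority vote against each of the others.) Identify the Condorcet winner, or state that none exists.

none

Head-to-head results (15 engineers):
Concept 1 vs Model U: Concept 1, 13–2.
Concept 1 vs Bolt: Concept 1 wins 10–5.
Concept 1 vs Model S2: Concept 1 preferred on 1+2 = 3 ballots; Model S2 wins 12–3.
Concept 1 vs Flux: Concept 1 is ranked higher on 1+2+7 = 10 ballots, Flux on 5. Concept 1 wins 10–5.
Model U vs Bolt: Model U is ranked higher on 2+7 = 9 ballots, Bolt on 6. Model U wins 9–6.
Model U vs Model S2: Model S2 wins 13–2.
Model U–Flux: Flux 13–2.
Bolt–Model S2: Bolt 8–7.
Bolt vs Flux: Flux wins 12–3.
Model S2 vs Flux: Model S2 wins 8–7.
Each design drops at least one matchup (Concept 1 loses to Model S2; Model U loses to Concept 1; Bolt loses to Concept 1; Model S2 loses to Bolt; Flux loses to Concept 1); the cycle Concept 1 > Bolt > Model S2 > Concept 1 rules out a Condorcet winner.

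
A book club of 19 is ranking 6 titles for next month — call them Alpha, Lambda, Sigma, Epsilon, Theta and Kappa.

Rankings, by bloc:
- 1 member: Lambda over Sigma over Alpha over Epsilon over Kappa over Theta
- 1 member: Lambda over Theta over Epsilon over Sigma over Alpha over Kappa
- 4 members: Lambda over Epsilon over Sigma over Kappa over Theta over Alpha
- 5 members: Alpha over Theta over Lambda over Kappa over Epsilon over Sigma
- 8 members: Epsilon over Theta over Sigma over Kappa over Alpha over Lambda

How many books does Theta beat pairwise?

4

Theta against each rival (19 members):
Theta vs Alpha: Theta, 13–6.
Theta–Lambda: Theta 13–6.
Theta vs Sigma: Theta is ranked higher on 1+5+8 = 14 ballots, Sigma on 5. Theta wins 14–5.
Theta–Epsilon: Epsilon 13–6.
Theta vs Kappa: 14 to 5, Theta.
Theta beats Alpha, Lambda, Sigma, Kappa; loses to Epsilon — 4 pairwise wins.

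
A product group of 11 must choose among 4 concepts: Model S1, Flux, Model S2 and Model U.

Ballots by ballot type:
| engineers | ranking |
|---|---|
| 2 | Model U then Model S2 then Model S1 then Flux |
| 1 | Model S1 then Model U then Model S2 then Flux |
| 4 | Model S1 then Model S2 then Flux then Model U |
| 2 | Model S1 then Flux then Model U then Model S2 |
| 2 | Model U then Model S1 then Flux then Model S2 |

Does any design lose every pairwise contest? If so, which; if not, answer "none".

Pairwise majorities:
Model S1 vs Flux: 11 to 0, Model S1.
Model S1 vs Model S2: 9 to 2, Model S1.
Model S1 vs Model U: Model S1 is ranked higher on 1+4+2 = 7 ballots, Model U on 4. Model S1 wins 7–4.
Flux vs Model S2: Model S2, 7–4.
Flux vs Model U: Flux, 6–5.
Model S2 vs Model U: Model U, 7–4.
Each design has at least one pairwise win (Model S1 beats Flux; Flux beats Model U; Model S2 beats Flux; Model U beats Model S2) — no Condorcet loser.

none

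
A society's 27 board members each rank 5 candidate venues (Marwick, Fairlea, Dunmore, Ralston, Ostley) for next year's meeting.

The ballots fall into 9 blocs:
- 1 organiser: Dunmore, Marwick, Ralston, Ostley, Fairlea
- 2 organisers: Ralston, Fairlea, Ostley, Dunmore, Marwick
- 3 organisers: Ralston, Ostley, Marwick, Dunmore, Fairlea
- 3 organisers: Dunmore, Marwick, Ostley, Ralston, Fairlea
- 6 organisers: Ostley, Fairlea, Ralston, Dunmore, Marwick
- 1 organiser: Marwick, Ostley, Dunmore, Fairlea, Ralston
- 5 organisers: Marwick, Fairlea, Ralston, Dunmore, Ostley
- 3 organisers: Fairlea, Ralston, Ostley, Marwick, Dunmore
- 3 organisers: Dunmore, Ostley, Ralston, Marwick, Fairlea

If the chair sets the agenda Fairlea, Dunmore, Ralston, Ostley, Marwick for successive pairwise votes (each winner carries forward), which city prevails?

Ostley

Round 1: Fairlea vs Dunmore — 16–11, Fairlea advances.
Round 2: Fairlea vs Ralston — 15–12, Fairlea advances.
Round 3: Fairlea vs Ostley — 10–17, Ostley advances.
Round 4: Ostley vs Marwick — 17–10, Ostley advances.
The agenda winner is Ostley.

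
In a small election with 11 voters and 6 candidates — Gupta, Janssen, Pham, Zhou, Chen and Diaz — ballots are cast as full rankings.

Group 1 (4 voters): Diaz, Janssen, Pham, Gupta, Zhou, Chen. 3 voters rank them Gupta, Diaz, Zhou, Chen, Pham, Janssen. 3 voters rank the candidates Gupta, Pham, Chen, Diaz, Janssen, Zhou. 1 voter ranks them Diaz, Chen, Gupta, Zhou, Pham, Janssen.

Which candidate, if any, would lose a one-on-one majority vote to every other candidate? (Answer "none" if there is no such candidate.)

Pairwise majorities:
Gupta vs Janssen: Gupta preferred on 3+3+1 = 7 ballots; Gupta wins 7–4.
Gupta vs Pham: Gupta preferred on 3+3+1 = 7 ballots; Gupta wins 7–4.
Gupta vs Zhou: 4+3+3+1 = 11 for Gupta, 0 for Zhou — Gupta by 11–0.
Gupta vs Chen: Gupta preferred on 4+3+3 = 10 ballots; Gupta wins 10–1.
Gupta vs Diaz: Gupta is ranked higher on 3+3 = 6 ballots, Diaz on 5. Gupta wins 6–5.
Janssen vs Pham: Pham wins 7–4.
Janssen vs Zhou: Janssen preferred on 4+3 = 7 ballots; Janssen wins 7–4.
Janssen vs Chen: Janssen preferred on 4 ballots; Chen wins 7–4.
Janssen vs Diaz: Janssen is ranked higher on 0 ballots, Diaz on 11. Diaz wins 11–0.
Pham vs Zhou: Pham, 7–4.
Pham vs Chen: Pham wins 7–4.
Pham vs Diaz: 3 to 8, Diaz.
Zhou vs Chen: 4+3 = 7 for Zhou, 4 for Chen — Zhou by 7–4.
Zhou vs Diaz: 0 to 11, Diaz.
Chen vs Diaz: Chen is ranked higher on 3 ballots, Diaz on 8. Diaz wins 8–3.
Each candidate has at least one pairwise win (Gupta beats Janssen; Janssen beats Zhou; Pham beats Janssen; Zhou beats Chen; Chen beats Janssen; Diaz beats Janssen) — no Condorcet loser.

none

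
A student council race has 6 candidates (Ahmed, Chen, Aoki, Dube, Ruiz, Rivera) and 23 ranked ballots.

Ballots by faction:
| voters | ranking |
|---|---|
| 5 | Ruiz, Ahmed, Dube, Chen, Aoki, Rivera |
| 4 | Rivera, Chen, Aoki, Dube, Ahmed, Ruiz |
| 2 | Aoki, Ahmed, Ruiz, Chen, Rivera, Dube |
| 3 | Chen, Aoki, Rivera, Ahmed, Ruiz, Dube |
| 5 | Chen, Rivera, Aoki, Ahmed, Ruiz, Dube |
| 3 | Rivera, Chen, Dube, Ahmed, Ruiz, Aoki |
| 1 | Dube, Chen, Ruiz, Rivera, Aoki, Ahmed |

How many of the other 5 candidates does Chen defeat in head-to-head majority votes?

5

Chen against each rival (23 voters):
Chen–Ahmed: Chen 16–7.
Chen vs Aoki: Chen is ranked higher on 5+4+3+5+3+1 = 21 ballots, Aoki on 2. Chen wins 21–2.
Chen vs Dube: Chen preferred on 4+2+3+5+3 = 17 ballots; Chen wins 17–6.
Chen–Ruiz: Chen 16–7.
Chen vs Rivera: Chen preferred on 5+2+3+5+1 = 16 ballots; Chen wins 16–7.
Chen beats Ahmed, Aoki, Dube, Ruiz, Rivera — 5 pairwise wins.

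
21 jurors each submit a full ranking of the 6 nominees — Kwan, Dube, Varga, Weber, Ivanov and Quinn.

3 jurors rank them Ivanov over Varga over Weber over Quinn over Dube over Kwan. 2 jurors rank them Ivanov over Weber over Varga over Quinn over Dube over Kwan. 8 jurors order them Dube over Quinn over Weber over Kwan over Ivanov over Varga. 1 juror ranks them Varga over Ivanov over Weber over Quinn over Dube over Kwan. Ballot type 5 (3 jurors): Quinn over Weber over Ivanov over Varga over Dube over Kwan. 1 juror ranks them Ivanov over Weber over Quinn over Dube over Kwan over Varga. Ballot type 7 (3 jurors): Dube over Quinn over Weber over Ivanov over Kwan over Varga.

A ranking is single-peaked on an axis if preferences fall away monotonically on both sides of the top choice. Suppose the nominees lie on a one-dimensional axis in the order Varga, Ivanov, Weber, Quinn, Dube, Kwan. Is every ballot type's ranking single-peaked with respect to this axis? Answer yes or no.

yes

Axis positions: Varga=1, Ivanov=2, Weber=3, Quinn=4, Dube=5, Kwan=6.
Ballot type 1 (peak Ivanov at position 2): ranking walks positions 2-1-3-4-5-6, expanding outward from the peak — single-peaked.
Ballot type 2 (peak Ivanov at position 2): ranking walks positions 2-3-1-4-5-6, expanding outward from the peak — single-peaked.
Ballot type 3 (peak Dube at position 5): ranking walks positions 5-4-3-6-2-1, expanding outward from the peak — single-peaked.
Ballot type 4 (peak Varga at position 1): ranking walks positions 1-2-3-4-5-6, expanding outward from the peak — single-peaked.
Ballot type 5 (peak Quinn at position 4): ranking walks positions 4-3-2-1-5-6, expanding outward from the peak — single-peaked.
Ballot type 6 (peak Ivanov at position 2): ranking walks positions 2-3-4-5-6-1, expanding outward from the peak — single-peaked.
Ballot type 7 (peak Dube at position 5): ranking walks positions 5-4-3-2-6-1, expanding outward from the peak — single-peaked.
Every ranking is single-peaked on this axis.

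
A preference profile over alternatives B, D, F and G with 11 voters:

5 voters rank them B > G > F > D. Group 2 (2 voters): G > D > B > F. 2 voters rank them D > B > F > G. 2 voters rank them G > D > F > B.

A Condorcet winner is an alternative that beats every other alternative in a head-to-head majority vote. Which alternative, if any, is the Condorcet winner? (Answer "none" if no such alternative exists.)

none

Check each pair by majority over 11 ballots:
B vs D: B preferred on 5 ballots; D wins 6–5.
B vs F: B wins 9–2.
B vs G: B preferred on 5+2 = 7 ballots; B wins 7–4.
D vs F: D wins 6–5.
D vs G: G, 9–2.
F vs G: F is ranked higher on 2 ballots, G on 9. G wins 9–2.
No alternative is unbeaten: B loses to D; D loses to G; F loses to B; G loses to B. In particular B → G → D → B is a majority cycle — no Condorcet winner exists.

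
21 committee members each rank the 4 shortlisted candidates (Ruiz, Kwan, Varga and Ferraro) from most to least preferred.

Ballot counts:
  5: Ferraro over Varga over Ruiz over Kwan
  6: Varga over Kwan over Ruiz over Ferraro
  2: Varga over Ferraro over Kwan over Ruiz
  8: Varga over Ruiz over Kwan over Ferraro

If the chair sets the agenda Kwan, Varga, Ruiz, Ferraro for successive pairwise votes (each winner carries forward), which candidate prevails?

Round 1: Kwan vs Varga — 0–21, Varga advances.
Round 2: Varga vs Ruiz — 21–0, Varga advances.
Round 3: Varga vs Ferraro — 16–5, Varga advances.
The agenda winner is Varga.

Varga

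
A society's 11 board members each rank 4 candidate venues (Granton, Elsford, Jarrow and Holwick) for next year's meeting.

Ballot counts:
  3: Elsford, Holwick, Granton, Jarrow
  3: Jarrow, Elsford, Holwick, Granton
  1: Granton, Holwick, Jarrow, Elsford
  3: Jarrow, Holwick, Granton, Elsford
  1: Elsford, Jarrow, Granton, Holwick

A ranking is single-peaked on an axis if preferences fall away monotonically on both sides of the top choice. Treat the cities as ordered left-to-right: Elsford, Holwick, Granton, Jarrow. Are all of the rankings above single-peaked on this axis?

no

Axis positions: Elsford=1, Holwick=2, Granton=3, Jarrow=4.
Cluster 1 (peak Elsford at position 1): ranking walks positions 1-2-3-4, expanding outward from the peak — single-peaked.
Cluster 2: ranking walks positions 4-1-2-3; Elsford is ranked above Granton even though Granton lies between Elsford and the peak Jarrow on the axis — preferences dip and rise again. Not single-peaked.
Cluster 3 (peak Granton at position 3): ranking walks positions 3-2-4-1, expanding outward from the peak — single-peaked.
Cluster 4: ranking walks positions 4-2-3-1; Holwick is ranked above Granton even though Granton lies between Holwick and the peak Jarrow on the axis — preferences dip and rise again. Not single-peaked.
Cluster 5: ranking walks positions 1-4-3-2; Jarrow is ranked above Holwick even though Holwick lies between Jarrow and the peak Elsford on the axis — preferences dip and rise again. Not single-peaked.
Cluster 2 violates single-peakedness, so the profile is not single-peaked on this axis.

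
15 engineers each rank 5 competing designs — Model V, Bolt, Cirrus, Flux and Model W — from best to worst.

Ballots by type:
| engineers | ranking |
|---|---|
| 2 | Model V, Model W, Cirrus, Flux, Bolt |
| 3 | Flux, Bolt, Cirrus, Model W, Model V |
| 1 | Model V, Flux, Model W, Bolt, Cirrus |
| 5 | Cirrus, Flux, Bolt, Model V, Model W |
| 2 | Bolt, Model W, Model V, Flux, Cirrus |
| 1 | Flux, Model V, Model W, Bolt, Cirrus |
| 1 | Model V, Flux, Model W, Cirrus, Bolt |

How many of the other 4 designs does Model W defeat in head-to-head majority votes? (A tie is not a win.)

0

Model W against each rival (15 engineers):
Model W vs Model V: Model V, 10–5.
Model W vs Bolt: Model W is ranked higher on 2+1+1+1 = 5 ballots, Bolt on 10. Bolt wins 10–5.
Model W vs Cirrus: Model W preferred on 2+1+2+1+1 = 7 ballots; Cirrus wins 8–7.
Model W–Flux: Flux 11–4.
Model W beats no one; loses to Model V, Bolt, Cirrus, Flux — 0 pairwise wins.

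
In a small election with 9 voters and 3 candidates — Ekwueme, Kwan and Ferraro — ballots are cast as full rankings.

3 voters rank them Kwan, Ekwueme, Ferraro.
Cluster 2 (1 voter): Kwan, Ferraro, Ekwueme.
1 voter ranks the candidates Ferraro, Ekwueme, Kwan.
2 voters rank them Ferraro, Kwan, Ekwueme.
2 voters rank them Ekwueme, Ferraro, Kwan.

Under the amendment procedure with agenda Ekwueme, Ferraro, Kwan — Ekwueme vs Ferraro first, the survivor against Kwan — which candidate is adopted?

Kwan

Round 1: Ekwueme vs Ferraro — 5–4, Ekwueme advances.
Round 2: Ekwueme vs Kwan — 3–6, Kwan advances.
The agenda winner is Kwan.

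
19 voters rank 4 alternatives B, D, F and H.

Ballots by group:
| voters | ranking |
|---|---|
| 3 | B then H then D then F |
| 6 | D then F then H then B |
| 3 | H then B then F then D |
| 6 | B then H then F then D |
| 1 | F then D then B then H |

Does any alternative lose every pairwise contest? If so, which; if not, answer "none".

D

Pairwise majorities:
B vs D: B wins 12–7.
B vs F: B, 12–7.
B vs H: B preferred on 3+6+1 = 10 ballots; B wins 10–9.
D vs F: 3+6 = 9 for D, 10 for F — F by 10–9.
D vs H: H wins 12–7.
F vs H: 6+1 = 7 for F, 12 for H — H by 12–7.
D is beaten in every head-to-head and is the Condorcet loser.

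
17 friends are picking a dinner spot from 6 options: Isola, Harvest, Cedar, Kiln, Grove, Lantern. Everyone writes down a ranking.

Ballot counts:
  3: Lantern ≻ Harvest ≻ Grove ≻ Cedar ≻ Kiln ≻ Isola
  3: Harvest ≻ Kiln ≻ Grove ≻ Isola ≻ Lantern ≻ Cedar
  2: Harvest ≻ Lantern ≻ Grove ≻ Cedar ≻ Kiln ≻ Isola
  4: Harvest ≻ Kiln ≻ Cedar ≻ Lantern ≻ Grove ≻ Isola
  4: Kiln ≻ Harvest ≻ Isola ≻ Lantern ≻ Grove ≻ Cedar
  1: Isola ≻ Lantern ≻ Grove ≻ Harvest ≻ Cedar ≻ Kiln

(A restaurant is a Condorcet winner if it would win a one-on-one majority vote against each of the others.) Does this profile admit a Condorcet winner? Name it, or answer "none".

Head-to-head results (17 friends):
Isola vs Harvest: Isola preferred on 1 ballot; Harvest wins 16–1.
Isola vs Cedar: Isola is ranked higher on 3+4+1 = 8 ballots, Cedar on 9. Cedar wins 9–8.
Isola vs Kiln: 1 for Isola, 16 for Kiln — Kiln by 16–1.
Isola vs Grove: 4+1 = 5 for Isola, 12 for Grove — Grove by 12–5.
Isola vs Lantern: Isola is ranked higher on 3+4+1 = 8 ballots, Lantern on 9. Lantern wins 9–8.
Harvest vs Cedar: 17 to 0, Harvest.
Harvest vs Kiln: 13 to 4, Harvest.
Harvest vs Grove: Harvest preferred on 3+3+2+4+4 = 16 ballots; Harvest wins 16–1.
Harvest vs Lantern: Harvest is ranked higher on 3+2+4+4 = 13 ballots, Lantern on 4. Harvest wins 13–4.
Cedar vs Kiln: 3+2+1 = 6 for Cedar, 11 for Kiln — Kiln by 11–6.
Cedar vs Grove: 4 to 13, Grove.
Cedar vs Lantern: 4 to 13, Lantern.
Kiln vs Grove: 3+4+4 = 11 for Kiln, 6 for Grove — Kiln by 11–6.
Kiln vs Lantern: Kiln is ranked higher on 3+4+4 = 11 ballots, Lantern on 6. Kiln wins 11–6.
Grove vs Lantern: 3 to 14, Lantern.
Only Harvest has no losses; Harvest is the Condorcet winner.

Harvest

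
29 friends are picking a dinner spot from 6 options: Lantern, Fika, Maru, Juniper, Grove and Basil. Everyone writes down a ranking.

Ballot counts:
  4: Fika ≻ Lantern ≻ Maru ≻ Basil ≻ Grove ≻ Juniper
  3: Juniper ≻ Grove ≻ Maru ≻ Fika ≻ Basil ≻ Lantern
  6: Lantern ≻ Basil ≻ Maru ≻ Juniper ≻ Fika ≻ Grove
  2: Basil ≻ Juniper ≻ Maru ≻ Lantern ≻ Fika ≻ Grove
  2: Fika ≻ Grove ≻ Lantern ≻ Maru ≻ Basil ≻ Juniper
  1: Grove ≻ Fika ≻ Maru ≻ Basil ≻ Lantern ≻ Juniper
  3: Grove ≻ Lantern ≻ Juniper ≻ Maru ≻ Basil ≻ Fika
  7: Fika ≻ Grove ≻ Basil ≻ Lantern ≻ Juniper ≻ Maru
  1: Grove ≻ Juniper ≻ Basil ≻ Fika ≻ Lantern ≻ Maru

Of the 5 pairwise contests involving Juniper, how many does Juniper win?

2

Juniper against each rival (29 friends):
Juniper vs Lantern: 6 to 23, Lantern.
Juniper vs Fika: Juniper is ranked higher on 3+6+2+3+1 = 15 ballots, Fika on 14. Juniper wins 15–14.
Juniper vs Maru: Juniper wins 16–13.
Juniper vs Grove: Grove wins 18–11.
Juniper vs Basil: Basil wins 22–7.
Juniper beats Fika, Maru; loses to Lantern, Grove, Basil — 2 pairwise wins.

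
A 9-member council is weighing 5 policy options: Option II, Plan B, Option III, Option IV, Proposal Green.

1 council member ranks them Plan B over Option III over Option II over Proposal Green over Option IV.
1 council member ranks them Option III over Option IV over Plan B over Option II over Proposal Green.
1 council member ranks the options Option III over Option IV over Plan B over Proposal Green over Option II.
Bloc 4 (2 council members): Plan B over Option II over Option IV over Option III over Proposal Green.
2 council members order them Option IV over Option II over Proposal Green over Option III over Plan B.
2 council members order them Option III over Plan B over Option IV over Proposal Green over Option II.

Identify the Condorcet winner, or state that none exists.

Option III

Check each pair by majority over 9 ballots:
Option II vs Plan B: 2 for Option II, 7 for Plan B — Plan B by 7–2.
Option II vs Option III: 2+2 = 4 for Option II, 5 for Option III — Option III by 5–4.
Option II vs Option IV: Option II preferred on 1+2 = 3 ballots; Option IV wins 6–3.
Option II vs Proposal Green: Option II preferred on 1+1+2+2 = 6 ballots; Option II wins 6–3.
Plan B vs Option III: 1+2 = 3 for Plan B, 6 for Option III — Option III by 6–3.
Plan B vs Option IV: 1+2+2 = 5 for Plan B, 4 for Option IV — Plan B by 5–4.
Plan B vs Proposal Green: 1+1+1+2+2 = 7 for Plan B, 2 for Proposal Green — Plan B by 7–2.
Option III vs Option IV: Option III preferred on 1+1+1+2 = 5 ballots; Option III wins 5–4.
Option III vs Proposal Green: Option III is ranked higher on 1+1+1+2+2 = 7 ballots, Proposal Green on 2. Option III wins 7–2.
Option IV vs Proposal Green: 1+1+2+2+2 = 8 for Option IV, 1 for Proposal Green — Option IV by 8–1.
Option III wins every pairwise contest, so Option III is the Condorcet winner.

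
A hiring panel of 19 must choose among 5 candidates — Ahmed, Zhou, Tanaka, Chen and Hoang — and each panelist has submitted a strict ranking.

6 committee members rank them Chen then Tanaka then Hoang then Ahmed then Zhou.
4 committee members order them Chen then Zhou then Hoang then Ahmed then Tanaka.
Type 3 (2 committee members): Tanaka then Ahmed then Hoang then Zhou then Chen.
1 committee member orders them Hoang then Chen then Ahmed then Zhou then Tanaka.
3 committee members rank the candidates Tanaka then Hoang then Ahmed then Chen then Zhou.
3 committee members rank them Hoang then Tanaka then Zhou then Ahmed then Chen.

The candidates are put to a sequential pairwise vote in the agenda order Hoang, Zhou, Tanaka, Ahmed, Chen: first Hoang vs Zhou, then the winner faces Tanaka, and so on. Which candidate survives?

Chen

Round 1: Hoang vs Zhou — 15–4, Hoang advances.
Round 2: Hoang vs Tanaka — 8–11, Tanaka advances.
Round 3: Tanaka vs Ahmed — 14–5, Tanaka advances.
Round 4: Tanaka vs Chen — 8–11, Chen advances.
The agenda winner is Chen.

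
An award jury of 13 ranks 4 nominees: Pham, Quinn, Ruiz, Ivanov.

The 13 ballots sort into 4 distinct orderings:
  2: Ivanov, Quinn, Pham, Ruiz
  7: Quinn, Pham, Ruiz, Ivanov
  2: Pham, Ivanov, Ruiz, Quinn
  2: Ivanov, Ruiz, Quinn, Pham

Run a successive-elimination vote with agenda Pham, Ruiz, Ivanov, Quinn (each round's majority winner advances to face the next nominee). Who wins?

Quinn

Round 1: Pham vs Ruiz — 11–2, Pham advances.
Round 2: Pham vs Ivanov — 9–4, Pham advances.
Round 3: Pham vs Quinn — 2–11, Quinn advances.
Quinn survives the agenda.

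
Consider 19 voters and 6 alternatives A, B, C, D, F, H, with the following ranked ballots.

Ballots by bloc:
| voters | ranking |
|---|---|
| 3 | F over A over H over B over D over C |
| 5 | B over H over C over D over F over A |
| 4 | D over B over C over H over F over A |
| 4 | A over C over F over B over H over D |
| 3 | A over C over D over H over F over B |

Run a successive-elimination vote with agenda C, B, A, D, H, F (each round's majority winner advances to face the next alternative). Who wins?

F

Round 1: C vs B — 7–12, B advances.
Round 2: B vs A — 9–10, A advances.
Round 3: A vs D — 10–9, A advances.
Round 4: A vs H — 10–9, A advances.
Round 5: A vs F — 7–12, F advances.
F survives the agenda.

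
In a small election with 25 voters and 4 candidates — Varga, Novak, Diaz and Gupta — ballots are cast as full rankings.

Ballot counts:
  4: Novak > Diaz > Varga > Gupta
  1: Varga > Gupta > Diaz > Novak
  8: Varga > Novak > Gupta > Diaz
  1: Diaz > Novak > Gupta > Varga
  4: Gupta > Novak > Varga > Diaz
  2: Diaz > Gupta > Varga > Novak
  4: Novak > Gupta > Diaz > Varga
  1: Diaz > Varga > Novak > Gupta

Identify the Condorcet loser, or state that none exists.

Diaz

Pairwise majorities:
Varga vs Novak: Novak wins 13–12.
Varga vs Diaz: 13 to 12, Varga.
Varga–Gupta: Varga 14–11.
Novak vs Diaz: 20 to 5, Novak.
Novak vs Gupta: Novak preferred on 4+8+1+4+1 = 18 ballots; Novak wins 18–7.
Diaz vs Gupta: Gupta, 17–8.
Diaz loses to every other candidate — it is the Condorcet loser.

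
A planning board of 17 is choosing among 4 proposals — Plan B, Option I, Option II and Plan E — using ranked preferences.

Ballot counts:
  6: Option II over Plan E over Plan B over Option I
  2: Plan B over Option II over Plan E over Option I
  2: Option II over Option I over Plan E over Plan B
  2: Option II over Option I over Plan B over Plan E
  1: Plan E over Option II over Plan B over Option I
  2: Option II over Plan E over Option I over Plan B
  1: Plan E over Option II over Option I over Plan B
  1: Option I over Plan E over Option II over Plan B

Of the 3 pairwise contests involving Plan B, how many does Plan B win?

1

Plan B against each rival (17 council members):
Plan B–Option I: Plan B 9–8.
Plan B vs Option II: 2 to 15, Option II.
Plan B–Plan E: Plan E 13–4.
Plan B beats Option I; loses to Option II, Plan E — 1 pairwise win.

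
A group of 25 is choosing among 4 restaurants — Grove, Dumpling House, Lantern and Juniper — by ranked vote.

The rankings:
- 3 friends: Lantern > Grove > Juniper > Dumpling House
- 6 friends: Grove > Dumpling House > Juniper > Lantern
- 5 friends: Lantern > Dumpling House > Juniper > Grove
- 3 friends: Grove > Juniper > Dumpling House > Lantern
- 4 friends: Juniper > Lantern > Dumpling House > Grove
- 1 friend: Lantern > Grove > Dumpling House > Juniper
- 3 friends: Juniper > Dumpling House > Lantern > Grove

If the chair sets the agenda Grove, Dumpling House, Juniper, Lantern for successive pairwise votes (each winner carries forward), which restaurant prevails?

Round 1: Grove vs Dumpling House — 13–12, Grove advances.
Round 2: Grove vs Juniper — 13–12, Grove advances.
Round 3: Grove vs Lantern — 9–16, Lantern advances.
Lantern survives the agenda.

Lantern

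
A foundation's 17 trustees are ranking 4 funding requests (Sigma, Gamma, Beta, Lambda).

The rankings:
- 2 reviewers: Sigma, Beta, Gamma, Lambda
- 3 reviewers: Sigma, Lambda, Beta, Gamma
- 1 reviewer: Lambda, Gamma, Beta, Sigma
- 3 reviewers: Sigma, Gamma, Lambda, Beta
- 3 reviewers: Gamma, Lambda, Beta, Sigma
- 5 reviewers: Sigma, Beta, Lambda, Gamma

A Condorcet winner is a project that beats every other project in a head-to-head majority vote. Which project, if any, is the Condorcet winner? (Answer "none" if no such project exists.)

Sigma

Head-to-head results (17 reviewers):
Sigma vs Gamma: Sigma, 13–4.
Sigma vs Beta: Sigma preferred on 2+3+3+5 = 13 ballots; Sigma wins 13–4.
Sigma vs Lambda: Sigma, 13–4.
Gamma vs Beta: Beta wins 10–7.
Gamma vs Lambda: Lambda, 9–8.
Beta vs Lambda: Lambda, 10–7.
Sigma wins every pairwise contest, so Sigma is the Condorcet winner.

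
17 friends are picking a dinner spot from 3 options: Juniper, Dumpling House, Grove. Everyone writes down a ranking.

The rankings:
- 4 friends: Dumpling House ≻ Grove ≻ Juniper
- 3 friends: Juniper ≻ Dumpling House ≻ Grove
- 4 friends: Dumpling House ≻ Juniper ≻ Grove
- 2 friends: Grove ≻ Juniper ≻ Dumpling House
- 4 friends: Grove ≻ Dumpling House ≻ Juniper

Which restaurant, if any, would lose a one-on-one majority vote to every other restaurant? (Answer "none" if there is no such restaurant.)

Juniper

Pairwise majorities:
Juniper vs Dumpling House: Dumpling House wins 12–5.
Juniper vs Grove: Juniper is ranked higher on 3+4 = 7 ballots, Grove on 10. Grove wins 10–7.
Dumpling House vs Grove: 4+3+4 = 11 for Dumpling House, 6 for Grove — Dumpling House by 11–6.
Only Juniper has no wins; Juniper is the Condorcet loser.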